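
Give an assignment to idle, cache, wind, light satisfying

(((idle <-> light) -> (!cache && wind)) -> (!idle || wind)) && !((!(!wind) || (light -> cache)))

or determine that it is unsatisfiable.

idle = False, cache = False, wind = False, light = True

  ((idle <-> light) -> (!cache && wind)) -> (!idle || wind) = True
    (idle <-> light) -> (!cache && wind) = True
      idle <-> light = False
      !cache && wind = False
        !cache = True
    !idle || wind = True
      !idle = True
  !((!(!wind) || (light -> cache))) = True
    !(!wind) || (light -> cache) = False
      !(!wind) = False
        !wind = True
      light -> cache = False
Both conjuncts True, so the formula holds.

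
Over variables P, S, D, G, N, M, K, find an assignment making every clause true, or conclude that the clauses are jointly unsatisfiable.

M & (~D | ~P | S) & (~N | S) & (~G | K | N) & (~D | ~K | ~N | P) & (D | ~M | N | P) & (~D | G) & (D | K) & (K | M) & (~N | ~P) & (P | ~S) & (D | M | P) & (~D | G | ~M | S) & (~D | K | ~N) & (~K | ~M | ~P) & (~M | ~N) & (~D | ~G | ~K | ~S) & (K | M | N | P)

P = False, S = False, D = True, G = True, N = False, M = True, K = True

Unit clause (M) forces M = True.
In (~M | ~N) only ~N is left, so N = False.
Try P = True:
  (~K | ~M | ~P) forces K = False.
  (~G | K | N) forces G = False.
  (~D | G) forces D = False.
  clause (D | K) is falsified — backtrack.
So P = False.
  then (D | ~M | N | P) forces D = True.
  then (~D | G) forces G = True.
  then (P | ~S) forces S = False.
  then (~G | K | N) forces K = True.
All clauses satisfied.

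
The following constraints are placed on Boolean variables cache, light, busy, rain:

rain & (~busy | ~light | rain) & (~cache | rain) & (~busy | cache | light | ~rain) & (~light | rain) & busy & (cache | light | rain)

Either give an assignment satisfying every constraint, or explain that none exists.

Unit clause (rain) forces rain = True.
Unit clause (busy) forces busy = True.
Set cache = True.
Set light = True.
Check each clause:
  (rain): rain holds.
  (~busy | ~light | rain): rain holds.
  (~cache | rain): rain holds.
  (~busy | cache | light | ~rain): cache holds.
  (~light | rain): rain holds.
  (busy): busy holds.
  (cache | light | rain): cache holds.
All clauses satisfied.

cache = True, light = True, busy = True, rain = True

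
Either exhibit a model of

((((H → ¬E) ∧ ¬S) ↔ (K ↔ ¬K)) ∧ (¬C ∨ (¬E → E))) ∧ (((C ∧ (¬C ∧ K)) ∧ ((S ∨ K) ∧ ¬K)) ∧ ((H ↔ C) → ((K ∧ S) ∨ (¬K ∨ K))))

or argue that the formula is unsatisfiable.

The formula is unsatisfiable.

Case K = True: the conjunct ¬K is False.
Case K = False: the conjunct K is False.
Both cases fail — unsatisfiable.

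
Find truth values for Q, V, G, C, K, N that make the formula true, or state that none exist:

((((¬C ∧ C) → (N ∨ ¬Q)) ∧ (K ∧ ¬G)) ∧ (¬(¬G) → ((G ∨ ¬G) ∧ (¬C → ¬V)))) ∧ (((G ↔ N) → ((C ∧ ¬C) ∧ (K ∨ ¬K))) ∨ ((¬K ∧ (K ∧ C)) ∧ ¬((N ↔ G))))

Q = True, V = True, G = False, C = False, K = True, N = True

  (((¬C ∧ C) → (N ∨ ¬Q)) ∧ (K ∧ ¬G)) ∧ (¬(¬G) → ((G ∨ ¬G) ∧ (¬C → ¬V))) = True
    ((¬C ∧ C) → (N ∨ ¬Q)) ∧ (K ∧ ¬G) = True
      (¬C ∧ C) → (N ∨ ¬Q) = True
        ¬C ∧ C = False
          ¬C = True
        N ∨ ¬Q = True
          ¬Q = False
      K ∧ ¬G = True
        ¬G = True
    ¬(¬G) → ((G ∨ ¬G) ∧ (¬C → ¬V)) = True
      ¬(¬G) = False
        ¬G = True
      (G ∨ ¬G) ∧ (¬C → ¬V) = False
        G ∨ ¬G = True
          ¬G = True
        ¬C → ¬V = False
          ¬C = True
          ¬V = False
  ((G ↔ N) → ((C ∧ ¬C) ∧ (K ∨ ¬K))) ∨ ((¬K ∧ (K ∧ C)) ∧ ¬((N ↔ G))) = True
    (G ↔ N) → ((C ∧ ¬C) ∧ (K ∨ ¬K)) = True
      G ↔ N = False
      (C ∧ ¬C) ∧ (K ∨ ¬K) = False
        C ∧ ¬C = False
          ¬C = True
        K ∨ ¬K = True
          ¬K = False
    (¬K ∧ (K ∧ C)) ∧ ¬((N ↔ G)) = False
      ¬K ∧ (K ∧ C) = False
        ¬K = False
        K ∧ C = False
      ¬((N ↔ G)) = True
        N ↔ G = False
Both conjuncts True, so the formula holds.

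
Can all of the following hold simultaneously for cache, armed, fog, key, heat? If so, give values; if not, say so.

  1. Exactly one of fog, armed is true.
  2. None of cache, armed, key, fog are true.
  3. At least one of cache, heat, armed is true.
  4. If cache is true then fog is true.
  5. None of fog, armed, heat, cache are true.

Case armed = True:
  Constraint (2) is violated (armed=T) — contradiction.
Case armed = False:
  (1) with armed=F forces fog = True.
  Constraint (2) is violated (fog=T) — contradiction.
Both cases fail — unsatisfiable.

The formula is unsatisfiable.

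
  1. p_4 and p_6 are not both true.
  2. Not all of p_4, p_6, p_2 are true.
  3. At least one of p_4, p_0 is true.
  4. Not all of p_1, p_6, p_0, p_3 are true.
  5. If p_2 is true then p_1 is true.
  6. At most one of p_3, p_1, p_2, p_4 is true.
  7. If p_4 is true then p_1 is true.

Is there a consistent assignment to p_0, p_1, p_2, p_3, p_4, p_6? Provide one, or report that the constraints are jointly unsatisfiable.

p_0 = True; p_1 = True; p_2 = False; p_3 = False; p_4 = False; p_6 = True

  (1) p_4=F, p_6=T — not both ✓
  (2) {p_4, p_6, p_2}: 1/3 true — not all ✓
  (3) {p_4, p_0}: 1 true — at least one ✓
  (4) {p_1, p_6, p_0, p_3}: 3/4 true — not all ✓
  (5) p_2=F ⇒ p_1: vacuous ✓
  (6) {p_3, p_1, p_2, p_4}: 1 true — at most one ✓
  (7) p_4=F ⇒ p_1: vacuous ✓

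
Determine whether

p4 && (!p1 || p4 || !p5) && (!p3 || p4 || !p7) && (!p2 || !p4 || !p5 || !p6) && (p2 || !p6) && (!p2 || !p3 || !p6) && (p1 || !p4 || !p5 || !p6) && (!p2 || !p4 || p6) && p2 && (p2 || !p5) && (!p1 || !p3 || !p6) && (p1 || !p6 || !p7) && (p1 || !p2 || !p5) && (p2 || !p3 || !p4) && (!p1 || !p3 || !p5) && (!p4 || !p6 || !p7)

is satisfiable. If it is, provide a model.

p1=T, p2=T, p3=F, p4=T, p5=F, p6=T, p7=F

Unit clause (p4) forces p4 = True.
Unit clause (p2) forces p2 = True.
In (!p2 || !p4 || p6) only p6 is left, so p6 = True.
In (!p4 || !p6 || !p7) only !p7 is left, so p7 = False.
In (!p2 || !p4 || !p5 || !p6) only !p5 is left, so p5 = False.
In (!p2 || !p3 || !p6) only !p3 is left, so p3 = False.
Set p1 = True.
All clauses satisfied.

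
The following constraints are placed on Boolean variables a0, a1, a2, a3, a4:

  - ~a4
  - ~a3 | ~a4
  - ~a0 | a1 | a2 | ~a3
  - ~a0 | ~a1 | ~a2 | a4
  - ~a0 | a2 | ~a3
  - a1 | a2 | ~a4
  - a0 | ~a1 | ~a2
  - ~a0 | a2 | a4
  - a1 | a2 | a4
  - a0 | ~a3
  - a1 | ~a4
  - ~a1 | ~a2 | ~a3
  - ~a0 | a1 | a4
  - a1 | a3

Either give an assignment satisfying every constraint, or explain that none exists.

a0: False, a1: True, a2: False, a3: False, a4: False

Unit clause (~a4) forces a4 = False.
Try a0 = True:
  (~a0 | a2 | a4) forces a2 = True.
  (~a0 | ~a1 | ~a2 | a4) forces a1 = False.
  clause (~a0 | a1 | a4) is falsified — backtrack.
So a0 = False.
  then (a0 | ~a3) forces a3 = False.
  then (a1 | a3) forces a1 = True.
  then (a0 | ~a1 | ~a2) forces a2 = False.
All clauses satisfied.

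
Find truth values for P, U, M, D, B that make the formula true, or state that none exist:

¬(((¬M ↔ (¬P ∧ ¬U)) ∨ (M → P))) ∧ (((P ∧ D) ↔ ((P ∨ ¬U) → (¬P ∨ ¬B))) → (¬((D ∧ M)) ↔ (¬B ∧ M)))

P: False; U: False; M: True; D: False; B: False

  ¬(((¬M ↔ (¬P ∧ ¬U)) ∨ (M → P))) = True
    (¬M ↔ (¬P ∧ ¬U)) ∨ (M → P) = False
      ¬M ↔ (¬P ∧ ¬U) = False
        ¬M = False
        ¬P ∧ ¬U = True
          ¬P = True
          ¬U = True
      M → P = False
  ((P ∧ D) ↔ ((P ∨ ¬U) → (¬P ∨ ¬B))) → (¬((D ∧ M)) ↔ (¬B ∧ M)) = True
    (P ∧ D) ↔ ((P ∨ ¬U) → (¬P ∨ ¬B)) = False
      P ∧ D = False
      (P ∨ ¬U) → (¬P ∨ ¬B) = True
        P ∨ ¬U = True
          ¬U = True
        ¬P ∨ ¬B = True
          ¬P = True
          ¬B = True
    ¬((D ∧ M)) ↔ (¬B ∧ M) = True
      ¬((D ∧ M)) = True
        D ∧ M = False
      ¬B ∧ M = True
        ¬B = True
Both conjuncts True, so the formula holds.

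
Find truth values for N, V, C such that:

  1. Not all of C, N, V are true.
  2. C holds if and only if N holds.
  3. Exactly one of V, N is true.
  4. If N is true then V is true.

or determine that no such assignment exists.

N=F, V=T, C=F

  (1) {C, N, V}: 1/3 true — not all ✓
  (2) C=F, N=F — same ✓
  (3) {V, N}: 1 true — exactly one ✓
  (4) N=F ⇒ V: vacuous ✓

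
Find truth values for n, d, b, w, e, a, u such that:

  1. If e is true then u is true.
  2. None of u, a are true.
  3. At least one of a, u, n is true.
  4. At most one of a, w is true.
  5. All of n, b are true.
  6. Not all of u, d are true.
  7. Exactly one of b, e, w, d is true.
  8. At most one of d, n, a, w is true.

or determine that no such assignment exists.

n = True, d = False, b = True, w = False, e = False, a = False, u = False

  (1) e=F ⇒ u: vacuous ✓
  (2) {u, a}: 0 true — none ✓
  (3) {a, u, n}: 1 true — at least one ✓
  (4) {a, w}: 0 true — at most one ✓
  (5) {n, b}: all 2 true ✓
  (6) {u, d}: 0/2 true — not all ✓
  (7) {b, e, w, d}: 1 true — exactly one ✓
  (8) {d, n, a, w}: 1 true — at most one ✓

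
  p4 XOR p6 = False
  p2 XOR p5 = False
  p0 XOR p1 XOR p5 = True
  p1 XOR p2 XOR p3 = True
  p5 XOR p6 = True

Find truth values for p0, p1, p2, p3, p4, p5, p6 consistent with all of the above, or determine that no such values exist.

p0=F, p1=F, p2=T, p3=F, p4=F, p5=T, p6=F

p4 XOR p6 = F XOR F = False ✓
p2 XOR p5 = T XOR T = False ✓
p0 XOR p1 XOR p5 = F XOR F XOR T = True ✓
p1 XOR p2 XOR p3 = F XOR T XOR F = True ✓
p5 XOR p6 = T XOR F = True ✓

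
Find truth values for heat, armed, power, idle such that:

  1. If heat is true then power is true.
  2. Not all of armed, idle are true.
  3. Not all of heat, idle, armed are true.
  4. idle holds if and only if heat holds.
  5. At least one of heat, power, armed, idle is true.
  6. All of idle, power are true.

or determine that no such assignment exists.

heat: True, armed: False, power: True, idle: True

  (1) heat=T ⇒ power: T ✓
  (2) {armed, idle}: 1/2 true — not all ✓
  (3) {heat, idle, armed}: 2/3 true — not all ✓
  (4) idle=T, heat=T — same ✓
  (5) {heat, power, armed, idle}: 3 true — at least one ✓
  (6) {idle, power}: all 2 true ✓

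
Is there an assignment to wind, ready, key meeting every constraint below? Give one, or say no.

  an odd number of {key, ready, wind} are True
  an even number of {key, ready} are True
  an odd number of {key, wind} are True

wind: True, ready: False, key: False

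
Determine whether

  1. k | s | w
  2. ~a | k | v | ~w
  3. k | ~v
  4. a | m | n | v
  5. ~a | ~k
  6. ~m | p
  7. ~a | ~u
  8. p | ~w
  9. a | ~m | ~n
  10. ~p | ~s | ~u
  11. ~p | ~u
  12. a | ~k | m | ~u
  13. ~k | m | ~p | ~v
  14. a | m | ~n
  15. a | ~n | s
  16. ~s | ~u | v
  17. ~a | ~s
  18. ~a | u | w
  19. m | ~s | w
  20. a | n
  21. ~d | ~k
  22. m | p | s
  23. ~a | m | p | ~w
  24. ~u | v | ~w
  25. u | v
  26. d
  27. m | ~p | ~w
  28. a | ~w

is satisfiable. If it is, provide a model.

Unsatisfiable — no assignment works.

Case a = True:
  (~a | ~k) forces k = False.
  (k | ~v) forces v = False.
  (~a | k | v | ~w) forces w = False.
  (k | s | w) forces s = True.
  Clause (~a | ~s) is falsified — contradiction.
Case a = False:
  (a | n) forces n = True.
  (a | ~m | ~n) forces m = False.
  Clause (a | m | ~n) is falsified — contradiction.
Both cases fail, so the formula is unsatisfiable.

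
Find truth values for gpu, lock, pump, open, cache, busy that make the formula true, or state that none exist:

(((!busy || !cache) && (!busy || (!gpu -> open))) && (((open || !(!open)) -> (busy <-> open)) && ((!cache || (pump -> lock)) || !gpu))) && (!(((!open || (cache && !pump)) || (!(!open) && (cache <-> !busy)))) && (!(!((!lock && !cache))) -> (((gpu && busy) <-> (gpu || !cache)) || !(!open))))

Case open = True: the formula simplifies to ((!busy || !cache) && (busy && ((!cache || (pump -> lock)) || !gpu))) && !(((cache && !pump) || (cache <-> !busy))).
  busy = True: simplifies to (!cache && ((!cache || (pump -> lock)) || !gpu)) && !(((cache && !pump) || !cache)).
    cache = True: the conjunct !cache is False.
    cache = False: the conjunct !(((cache && !pump) || !cache)) becomes !((False || True)) = False.
  busy = False: the conjunct busy is False.
Case open = False: the conjunct !(((!open || (cache && !pump)) || (!(!open) && (cache <-> !busy)))) becomes !((True || False)) = False.
Both cases fail — unsatisfiable.

The formula is unsatisfiable.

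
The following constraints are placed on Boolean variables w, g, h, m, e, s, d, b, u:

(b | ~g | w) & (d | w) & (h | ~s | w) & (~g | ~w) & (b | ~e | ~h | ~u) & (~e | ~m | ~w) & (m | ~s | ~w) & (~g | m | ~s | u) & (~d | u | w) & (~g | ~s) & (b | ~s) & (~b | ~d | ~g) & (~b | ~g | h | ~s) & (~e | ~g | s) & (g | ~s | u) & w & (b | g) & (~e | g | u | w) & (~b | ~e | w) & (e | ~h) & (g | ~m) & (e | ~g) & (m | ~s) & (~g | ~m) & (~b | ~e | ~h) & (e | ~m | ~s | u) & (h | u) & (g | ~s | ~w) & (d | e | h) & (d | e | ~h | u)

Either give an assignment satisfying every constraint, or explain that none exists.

w = True; g = False; h = False; m = False; e = True; s = False; d = False; b = True; u = True

Unit clause (w) forces w = True.
In (~g | ~w) only ~g is left, so g = False.
In (b | g) only b is left, so b = True.
In (g | ~m) only ~m is left, so m = False.
In (m | ~s) only ~s is left, so s = False.
Try h = True:
  (e | ~h) forces e = True.
  clause (~b | ~e | ~h) is falsified — backtrack.
So h = False.
  then (h | u) forces u = True.
Set e = True.
Set d = False.
All clauses satisfied.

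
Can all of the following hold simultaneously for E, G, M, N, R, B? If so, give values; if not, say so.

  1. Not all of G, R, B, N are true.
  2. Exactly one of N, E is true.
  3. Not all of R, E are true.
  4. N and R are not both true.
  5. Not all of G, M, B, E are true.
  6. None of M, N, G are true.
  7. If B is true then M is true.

E: True; G: False; M: False; N: False; R: False; B: False

  (1) {G, R, B, N}: 0/4 true — not all ✓
  (2) {N, E}: 1 true — exactly one ✓
  (3) {R, E}: 1/2 true — not all ✓
  (4) N=F, R=F — not both ✓
  (5) {G, M, B, E}: 1/4 true — not all ✓
  (6) {M, N, G}: 0 true — none ✓
  (7) B=F ⇒ M: vacuous ✓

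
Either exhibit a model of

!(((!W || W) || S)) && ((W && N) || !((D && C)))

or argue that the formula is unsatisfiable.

Unsatisfiable — no assignment works.

The conjunct !(((!W || W) || S)) is unsatisfiable on its own:
  W=F, S=F: evaluates to False.
  W=F, S=T: evaluates to False.
  W=T, S=F: evaluates to False.
  W=T, S=T: evaluates to False.
So the whole conjunction is unsatisfiable.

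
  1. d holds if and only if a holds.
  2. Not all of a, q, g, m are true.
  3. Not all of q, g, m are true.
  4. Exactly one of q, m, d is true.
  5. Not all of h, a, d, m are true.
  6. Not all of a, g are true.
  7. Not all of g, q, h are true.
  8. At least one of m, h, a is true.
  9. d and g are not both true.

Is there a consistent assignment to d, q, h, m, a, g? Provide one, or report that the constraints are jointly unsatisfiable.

d=T, q=F, h=F, m=F, a=T, g=F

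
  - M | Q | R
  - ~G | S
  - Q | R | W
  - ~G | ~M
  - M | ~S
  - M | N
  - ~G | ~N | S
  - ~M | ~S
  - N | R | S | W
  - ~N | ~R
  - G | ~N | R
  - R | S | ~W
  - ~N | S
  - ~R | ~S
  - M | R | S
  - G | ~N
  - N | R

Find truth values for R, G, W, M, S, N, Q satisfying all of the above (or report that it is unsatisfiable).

R: True; G: False; W: True; M: True; S: False; N: False; Q: False

Try R = False:
  (N | R) forces N = True.
  (G | ~N | R) forces G = True.
  (~G | S) forces S = True.
  (~G | ~M) forces M = False.
  clause (M | ~S) is falsified — backtrack.
So R = True.
  then (~N | ~R) forces N = False.
  then (~R | ~S) forces S = False.
  then (~G | S) forces G = False.
  then (M | N) forces M = True.
Set W = True.
Set Q = False.
All clauses satisfied.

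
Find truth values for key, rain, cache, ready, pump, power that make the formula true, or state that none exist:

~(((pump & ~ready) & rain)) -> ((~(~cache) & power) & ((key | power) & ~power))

key: False, rain: True, cache: False, ready: False, pump: True, power: False

  ~(((pump & ~ready) & rain)) -> ((~(~cache) & power) & ((key | power) & ~power)) = True
    ~(((pump & ~ready) & rain)) = False
      (pump & ~ready) & rain = True
        pump & ~ready = True
          ~ready = True
    (~(~cache) & power) & ((key | power) & ~power) = False
      ~(~cache) & power = False
        ~(~cache) = False
          ~cache = True
      (key | power) & ~power = False
        key | power = False
        ~power = True
The formula evaluates to True.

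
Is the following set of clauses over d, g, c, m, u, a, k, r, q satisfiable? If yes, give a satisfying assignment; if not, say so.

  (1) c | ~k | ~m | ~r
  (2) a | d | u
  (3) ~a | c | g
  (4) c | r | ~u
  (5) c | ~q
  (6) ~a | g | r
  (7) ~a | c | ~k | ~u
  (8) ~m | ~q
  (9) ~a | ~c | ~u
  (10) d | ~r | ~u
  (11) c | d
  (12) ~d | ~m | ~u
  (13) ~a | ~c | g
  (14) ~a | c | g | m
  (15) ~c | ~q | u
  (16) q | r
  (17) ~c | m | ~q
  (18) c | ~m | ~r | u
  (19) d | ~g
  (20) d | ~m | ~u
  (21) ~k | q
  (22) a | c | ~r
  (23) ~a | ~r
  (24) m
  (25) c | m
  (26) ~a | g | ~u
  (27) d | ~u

Unit clause (m) forces m = True.
In (~m | ~q) only ~q is left, so q = False.
In (q | r) only r is left, so r = True.
In (~k | q) only ~k is left, so k = False.
In (~a | ~r) only ~a is left, so a = False.
In (a | c | ~r) only c is left, so c = True.
Try d = False:
  (a | d | u) forces u = True.
  clause (d | ~r | ~u) is falsified — backtrack.
So d = True.
  then (~d | ~m | ~u) forces u = False.
Set g = False.
All clauses satisfied.

d = True; g = False; c = True; m = True; u = False; a = False; k = False; r = True; q = False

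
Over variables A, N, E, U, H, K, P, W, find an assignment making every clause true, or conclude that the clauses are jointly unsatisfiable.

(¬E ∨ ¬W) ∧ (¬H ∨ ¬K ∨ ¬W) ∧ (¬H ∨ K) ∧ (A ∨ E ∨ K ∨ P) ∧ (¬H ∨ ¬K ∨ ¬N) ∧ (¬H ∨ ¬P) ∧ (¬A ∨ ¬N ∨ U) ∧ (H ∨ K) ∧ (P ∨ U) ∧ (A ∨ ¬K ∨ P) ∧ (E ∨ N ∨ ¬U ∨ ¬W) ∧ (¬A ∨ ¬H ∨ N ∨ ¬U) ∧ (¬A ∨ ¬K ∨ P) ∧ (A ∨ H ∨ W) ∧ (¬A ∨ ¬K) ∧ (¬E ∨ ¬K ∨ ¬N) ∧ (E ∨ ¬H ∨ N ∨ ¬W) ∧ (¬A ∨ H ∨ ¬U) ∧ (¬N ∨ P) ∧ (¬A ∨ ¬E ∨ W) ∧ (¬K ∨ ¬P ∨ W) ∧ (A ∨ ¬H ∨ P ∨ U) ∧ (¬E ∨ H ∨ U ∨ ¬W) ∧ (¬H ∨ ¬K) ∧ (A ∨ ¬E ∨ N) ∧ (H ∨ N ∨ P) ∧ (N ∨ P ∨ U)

A = False, N = True, E = False, U = True, H = False, K = True, P = True, W = True

Set A = False.
Set N = True.
  then (¬N ∨ P) forces P = True.
  then (¬H ∨ ¬P) forces H = False.
  then (H ∨ K) forces K = True.
  then (A ∨ H ∨ W) forces W = True.
  then (¬E ∨ ¬K ∨ ¬N) forces E = False.
Set U = True.
All clauses satisfied.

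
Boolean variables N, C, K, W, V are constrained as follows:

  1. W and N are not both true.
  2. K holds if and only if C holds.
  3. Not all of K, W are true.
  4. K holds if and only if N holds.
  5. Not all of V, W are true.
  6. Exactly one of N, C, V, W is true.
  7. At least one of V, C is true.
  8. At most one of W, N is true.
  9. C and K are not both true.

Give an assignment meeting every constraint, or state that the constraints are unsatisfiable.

N = False; C = False; K = False; W = False; V = True

  (1) W=F, N=F — not both ✓
  (2) K=F, C=F — same ✓
  (3) {K, W}: 0/2 true — not all ✓
  (4) K=F, N=F — same ✓
  (5) {V, W}: 1/2 true — not all ✓
  (6) {N, C, V, W}: 1 true — exactly one ✓
  (7) {V, C}: 1 true — at least one ✓
  (8) {W, N}: 0 true — at most one ✓
  (9) C=F, K=F — not both ✓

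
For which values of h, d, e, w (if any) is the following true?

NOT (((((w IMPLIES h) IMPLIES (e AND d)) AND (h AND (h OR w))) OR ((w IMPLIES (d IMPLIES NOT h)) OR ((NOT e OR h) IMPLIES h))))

Case h = True: the formula becomes NOT (((e AND d) OR True)) = False.
Case h = False: the formula becomes NOT ((False OR True)) = False.
Both cases fail — unsatisfiable.

The formula is unsatisfiable.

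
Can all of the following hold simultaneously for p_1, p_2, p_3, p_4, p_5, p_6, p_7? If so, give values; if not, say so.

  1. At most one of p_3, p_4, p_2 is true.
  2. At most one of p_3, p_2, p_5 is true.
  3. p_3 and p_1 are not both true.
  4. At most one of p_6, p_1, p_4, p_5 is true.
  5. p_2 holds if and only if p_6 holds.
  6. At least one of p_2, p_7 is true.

p_1=F; p_2=F; p_3=F; p_4=T; p_5=F; p_6=F; p_7=T

  (1) {p_3, p_4, p_2}: 1 true — at most one ✓
  (2) {p_3, p_2, p_5}: 0 true — at most one ✓
  (3) p_3=F, p_1=F — not both ✓
  (4) {p_6, p_1, p_4, p_5}: 1 true — at most one ✓
  (5) p_2=F, p_6=F — same ✓
  (6) {p_2, p_7}: 1 true — at least one ✓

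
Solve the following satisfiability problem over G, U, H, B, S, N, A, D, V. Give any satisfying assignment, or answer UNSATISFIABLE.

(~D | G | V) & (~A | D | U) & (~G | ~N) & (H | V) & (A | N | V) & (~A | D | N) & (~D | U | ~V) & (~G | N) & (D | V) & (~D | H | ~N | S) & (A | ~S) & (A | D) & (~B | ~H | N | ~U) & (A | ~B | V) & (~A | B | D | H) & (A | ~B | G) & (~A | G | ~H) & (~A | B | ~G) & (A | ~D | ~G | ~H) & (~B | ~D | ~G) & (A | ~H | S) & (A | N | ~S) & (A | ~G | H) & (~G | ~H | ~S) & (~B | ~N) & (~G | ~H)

G: False, U: True, H: False, B: False, S: False, N: False, A: True, D: True, V: True

Set G = False.
Set U = True.
Try H = True:
  (~A | G | ~H) forces A = False.
  (A | ~S) forces S = False.
  clause (A | ~H | S) is falsified — backtrack.
So H = False.
  then (H | V) forces V = True.
Set B = False.
Set S = False.
Set N = False.
Set A = True.
  then (~A | D | N) forces D = True.
All clauses satisfied.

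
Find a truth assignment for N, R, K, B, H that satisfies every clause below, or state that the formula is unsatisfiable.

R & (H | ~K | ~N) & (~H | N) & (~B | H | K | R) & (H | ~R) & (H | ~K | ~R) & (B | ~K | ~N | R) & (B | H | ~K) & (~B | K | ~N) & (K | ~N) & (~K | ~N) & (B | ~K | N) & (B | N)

Case R = True:
  (H | ~R) forces H = True.
  (~H | N) forces N = True.
  (K | ~N) forces K = True.
  Clause (~K | ~N) is falsified — contradiction.
Case R = False:
  Clause (R) is falsified — contradiction.
Both cases fail, so the formula is unsatisfiable.

Unsatisfiable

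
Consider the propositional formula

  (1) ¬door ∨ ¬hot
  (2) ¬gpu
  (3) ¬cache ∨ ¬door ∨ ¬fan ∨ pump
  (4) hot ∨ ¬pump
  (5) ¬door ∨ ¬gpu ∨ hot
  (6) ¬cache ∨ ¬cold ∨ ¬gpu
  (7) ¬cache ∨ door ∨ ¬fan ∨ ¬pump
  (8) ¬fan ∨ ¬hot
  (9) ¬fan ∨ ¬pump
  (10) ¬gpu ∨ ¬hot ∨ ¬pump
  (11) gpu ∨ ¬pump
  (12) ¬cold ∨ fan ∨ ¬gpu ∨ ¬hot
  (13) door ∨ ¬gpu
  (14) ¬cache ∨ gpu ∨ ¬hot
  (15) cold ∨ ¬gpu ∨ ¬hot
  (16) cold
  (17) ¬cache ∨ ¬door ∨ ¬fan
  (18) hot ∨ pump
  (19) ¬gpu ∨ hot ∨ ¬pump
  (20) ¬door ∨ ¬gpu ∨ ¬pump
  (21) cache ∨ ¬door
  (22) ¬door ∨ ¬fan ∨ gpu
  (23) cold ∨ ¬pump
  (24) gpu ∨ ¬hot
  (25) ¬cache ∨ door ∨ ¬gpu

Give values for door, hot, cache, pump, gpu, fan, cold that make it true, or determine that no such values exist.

Case gpu = True:
  Clause (¬gpu) is falsified — contradiction.
Case gpu = False:
  (gpu ∨ ¬pump) forces pump = False.
  (cold) forces cold = True.
  (hot ∨ pump) forces hot = True.
  Clause (gpu ∨ ¬hot) is falsified — contradiction.
Both cases fail, so the formula is unsatisfiable.

UNSATISFIABLE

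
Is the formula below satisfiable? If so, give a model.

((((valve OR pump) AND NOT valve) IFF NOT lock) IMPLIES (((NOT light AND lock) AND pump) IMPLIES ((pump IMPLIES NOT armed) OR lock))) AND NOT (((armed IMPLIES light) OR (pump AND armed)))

valve = True, light = False, armed = True, pump = False, lock = False

  (((valve OR pump) AND NOT valve) IFF NOT lock) IMPLIES (((NOT light AND lock) AND pump) IMPLIES ((pump IMPLIES NOT armed) OR lock)) = True
    ((valve OR pump) AND NOT valve) IFF NOT lock = False
      (valve OR pump) AND NOT valve = False
        valve OR pump = True
        NOT valve = False
      NOT lock = True
    ((NOT light AND lock) AND pump) IMPLIES ((pump IMPLIES NOT armed) OR lock) = True
      (NOT light AND lock) AND pump = False
        NOT light AND lock = False
          NOT light = True
      (pump IMPLIES NOT armed) OR lock = True
        pump IMPLIES NOT armed = True
          NOT armed = False
  NOT (((armed IMPLIES light) OR (pump AND armed))) = True
    (armed IMPLIES light) OR (pump AND armed) = False
      armed IMPLIES light = False
      pump AND armed = False
Both conjuncts True, so the formula holds.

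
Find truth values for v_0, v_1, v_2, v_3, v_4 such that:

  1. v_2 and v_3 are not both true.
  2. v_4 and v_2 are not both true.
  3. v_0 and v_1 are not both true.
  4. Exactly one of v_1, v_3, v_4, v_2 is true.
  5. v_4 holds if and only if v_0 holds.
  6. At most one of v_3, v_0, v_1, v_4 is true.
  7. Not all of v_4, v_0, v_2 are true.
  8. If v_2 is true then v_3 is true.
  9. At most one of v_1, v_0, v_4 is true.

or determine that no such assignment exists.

v_0=F, v_1=F, v_2=F, v_3=T, v_4=F

  (1) v_2=F, v_3=T — not both ✓
  (2) v_4=F, v_2=F — not both ✓
  (3) v_0=F, v_1=F — not both ✓
  (4) {v_1, v_3, v_4, v_2}: 1 true — exactly one ✓
  (5) v_4=F, v_0=F — same ✓
  (6) {v_3, v_0, v_1, v_4}: 1 true — at most one ✓
  (7) {v_4, v_0, v_2}: 0/3 true — not all ✓
  (8) v_2=F ⇒ v_3: vacuous ✓
  (9) {v_1, v_0, v_4}: 0 true — at most one ✓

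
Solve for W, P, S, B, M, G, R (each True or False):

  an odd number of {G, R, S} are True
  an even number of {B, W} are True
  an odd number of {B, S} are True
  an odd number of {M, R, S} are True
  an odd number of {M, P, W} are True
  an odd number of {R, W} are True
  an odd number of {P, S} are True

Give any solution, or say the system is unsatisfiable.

W: True; P: True; S: False; B: True; M: True; G: True; R: False

{G, R, S}: 1 true → odd ✓
{B, W}: 2 true → even ✓
{B, S}: 1 true → odd ✓
{M, R, S}: 1 true → odd ✓
{M, P, W}: 3 true → odd ✓
{R, W}: 1 true → odd ✓
{P, S}: 1 true → odd ✓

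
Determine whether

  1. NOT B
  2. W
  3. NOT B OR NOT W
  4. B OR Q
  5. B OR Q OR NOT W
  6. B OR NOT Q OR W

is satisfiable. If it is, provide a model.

Unit clause (NOT B) forces B = False.
Unit clause (W) forces W = True.
In (B OR Q) only Q is left, so Q = True.
Check each clause:
  (NOT B): NOT B holds.
  (W): W holds.
  (NOT B OR NOT W): NOT B holds.
  (B OR Q): Q holds.
  (B OR Q OR NOT W): Q holds.
  (B OR NOT Q OR W): W holds.
All clauses satisfied.

Q = True, W = True, B = False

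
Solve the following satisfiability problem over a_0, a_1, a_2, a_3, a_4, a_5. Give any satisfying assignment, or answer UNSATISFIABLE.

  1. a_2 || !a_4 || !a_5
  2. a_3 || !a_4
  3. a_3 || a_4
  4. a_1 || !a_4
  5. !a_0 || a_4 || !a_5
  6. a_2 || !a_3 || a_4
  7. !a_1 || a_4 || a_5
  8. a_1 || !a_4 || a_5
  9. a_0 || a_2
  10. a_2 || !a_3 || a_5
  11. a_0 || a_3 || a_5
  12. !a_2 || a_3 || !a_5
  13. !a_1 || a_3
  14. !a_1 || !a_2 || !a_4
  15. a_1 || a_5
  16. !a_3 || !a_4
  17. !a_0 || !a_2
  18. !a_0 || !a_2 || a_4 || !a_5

a_0=F, a_1=F, a_2=T, a_3=T, a_4=F, a_5=T

Set a_0 = False.
  then (a_0 || a_2) forces a_2 = True.
Set a_1 = False.
  then (a_1 || !a_4) forces a_4 = False.
  then (a_1 || a_5) forces a_5 = True.
  then (a_3 || a_4) forces a_3 = True.
All clauses satisfied.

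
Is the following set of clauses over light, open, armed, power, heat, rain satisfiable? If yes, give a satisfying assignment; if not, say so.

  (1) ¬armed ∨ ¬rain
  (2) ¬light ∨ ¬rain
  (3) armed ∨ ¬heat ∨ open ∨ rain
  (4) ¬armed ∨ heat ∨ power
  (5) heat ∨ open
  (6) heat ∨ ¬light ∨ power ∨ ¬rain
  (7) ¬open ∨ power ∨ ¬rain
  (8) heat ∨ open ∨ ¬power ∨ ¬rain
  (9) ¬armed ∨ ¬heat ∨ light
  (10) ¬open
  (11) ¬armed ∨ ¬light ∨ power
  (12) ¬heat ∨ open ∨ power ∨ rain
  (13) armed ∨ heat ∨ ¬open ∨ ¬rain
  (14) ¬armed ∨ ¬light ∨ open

light = False, open = False, armed = False, power = True, heat = True, rain = True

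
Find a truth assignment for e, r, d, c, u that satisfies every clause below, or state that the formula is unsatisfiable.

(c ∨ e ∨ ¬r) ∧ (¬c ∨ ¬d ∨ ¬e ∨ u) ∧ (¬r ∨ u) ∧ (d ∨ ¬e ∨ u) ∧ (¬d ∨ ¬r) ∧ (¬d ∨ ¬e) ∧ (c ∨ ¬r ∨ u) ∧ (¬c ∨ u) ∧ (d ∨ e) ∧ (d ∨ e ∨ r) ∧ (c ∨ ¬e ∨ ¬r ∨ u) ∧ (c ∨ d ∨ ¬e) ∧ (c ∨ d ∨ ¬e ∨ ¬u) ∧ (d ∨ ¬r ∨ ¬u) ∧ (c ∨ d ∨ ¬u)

Set e = False.
  then (d ∨ e) forces d = True.
  then (¬d ∨ ¬r) forces r = False.
Set c = False.
Set u = False.
All clauses satisfied.

e: False; r: False; d: True; c: False; u: False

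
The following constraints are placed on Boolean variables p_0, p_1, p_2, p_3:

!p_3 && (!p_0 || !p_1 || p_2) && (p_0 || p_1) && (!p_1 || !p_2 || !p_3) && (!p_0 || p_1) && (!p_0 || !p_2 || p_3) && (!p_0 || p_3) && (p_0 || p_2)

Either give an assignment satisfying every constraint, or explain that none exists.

Unit clause (!p_3) forces p_3 = False.
In (!p_0 || p_3) only !p_0 is left, so p_0 = False.
In (p_0 || p_2) only p_2 is left, so p_2 = True.
In (p_0 || p_1) only p_1 is left, so p_1 = True.
Check each clause:
  (!p_3): !p_3 holds.
  (!p_0 || !p_1 || p_2): !p_0 holds.
  (p_0 || p_1): p_1 holds.
  (!p_1 || !p_2 || !p_3): !p_3 holds.
  (!p_0 || p_1): !p_0 holds.
  (!p_0 || !p_2 || p_3): !p_0 holds.
  (!p_0 || p_3): !p_0 holds.
  (p_0 || p_2): p_2 holds.
All clauses satisfied.

p_0 = False, p_1 = True, p_2 = True, p_3 = False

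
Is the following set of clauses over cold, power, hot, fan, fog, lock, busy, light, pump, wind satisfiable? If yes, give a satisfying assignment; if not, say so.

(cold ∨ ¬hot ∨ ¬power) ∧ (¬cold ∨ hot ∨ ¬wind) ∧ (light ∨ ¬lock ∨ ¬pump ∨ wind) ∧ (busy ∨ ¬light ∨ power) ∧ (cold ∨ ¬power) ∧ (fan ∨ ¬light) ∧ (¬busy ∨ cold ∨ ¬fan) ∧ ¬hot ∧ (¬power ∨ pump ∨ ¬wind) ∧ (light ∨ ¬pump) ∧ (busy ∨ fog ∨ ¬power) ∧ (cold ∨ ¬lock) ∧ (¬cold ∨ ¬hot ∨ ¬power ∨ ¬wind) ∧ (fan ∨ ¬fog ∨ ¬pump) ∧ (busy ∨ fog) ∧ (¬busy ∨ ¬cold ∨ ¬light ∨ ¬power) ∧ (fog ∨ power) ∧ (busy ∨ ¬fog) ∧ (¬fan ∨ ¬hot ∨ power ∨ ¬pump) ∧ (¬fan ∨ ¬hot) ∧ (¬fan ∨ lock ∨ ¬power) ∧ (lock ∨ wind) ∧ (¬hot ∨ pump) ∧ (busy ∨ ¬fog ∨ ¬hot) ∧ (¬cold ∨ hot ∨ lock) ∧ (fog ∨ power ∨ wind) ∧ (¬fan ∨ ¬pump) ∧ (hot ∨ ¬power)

cold = True; power = False; hot = False; fan = True; fog = True; lock = True; busy = True; light = False; pump = False; wind = False

Unit clause (¬hot) forces hot = False.
In (hot ∨ ¬power) only ¬power is left, so power = False.
In (fog ∨ power) only fog is left, so fog = True.
In (busy ∨ ¬fog) only busy is left, so busy = True.
Set cold = True.
  then (¬cold ∨ hot ∨ ¬wind) forces wind = False.
  then (lock ∨ wind) forces lock = True.
Set fan = True.
  then (¬fan ∨ ¬pump) forces pump = False.
Set light = False.
All clauses satisfied.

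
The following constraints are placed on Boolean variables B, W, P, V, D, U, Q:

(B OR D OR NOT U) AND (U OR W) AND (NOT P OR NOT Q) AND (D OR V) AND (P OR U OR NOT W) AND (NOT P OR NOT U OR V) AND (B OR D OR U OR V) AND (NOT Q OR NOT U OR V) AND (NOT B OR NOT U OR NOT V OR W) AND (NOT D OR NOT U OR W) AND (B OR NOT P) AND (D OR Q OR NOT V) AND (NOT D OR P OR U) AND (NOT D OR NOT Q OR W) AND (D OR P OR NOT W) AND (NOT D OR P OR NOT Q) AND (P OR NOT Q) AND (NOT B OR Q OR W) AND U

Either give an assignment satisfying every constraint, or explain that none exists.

Unit clause (U) forces U = True.
Set B = True.
Try W = False:
  (NOT B OR NOT U OR NOT V OR W) forces V = False.
  (D OR V) forces D = True.
  clause (NOT D OR NOT U OR W) is falsified — backtrack.
So W = True.
Set P = True.
  then (NOT P OR NOT Q) forces Q = False.
  then (NOT P OR NOT U OR V) forces V = True.
  then (D OR Q OR NOT V) forces D = True.
All clauses satisfied.

B: True; W: True; P: True; V: True; D: True; U: True; Q: False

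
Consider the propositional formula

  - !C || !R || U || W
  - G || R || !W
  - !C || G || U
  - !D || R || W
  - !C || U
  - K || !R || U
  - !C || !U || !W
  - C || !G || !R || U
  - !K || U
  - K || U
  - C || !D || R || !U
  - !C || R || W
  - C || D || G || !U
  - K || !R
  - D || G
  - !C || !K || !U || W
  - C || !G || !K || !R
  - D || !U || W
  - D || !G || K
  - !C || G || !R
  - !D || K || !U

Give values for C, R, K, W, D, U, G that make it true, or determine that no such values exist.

C: False, R: False, K: True, W: True, D: False, U: True, G: True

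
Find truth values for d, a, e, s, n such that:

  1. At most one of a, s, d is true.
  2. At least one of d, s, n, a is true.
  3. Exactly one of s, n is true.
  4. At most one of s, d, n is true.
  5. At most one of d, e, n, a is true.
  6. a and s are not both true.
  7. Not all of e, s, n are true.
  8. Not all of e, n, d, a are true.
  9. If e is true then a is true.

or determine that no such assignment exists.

d=F, a=F, e=F, s=T, n=F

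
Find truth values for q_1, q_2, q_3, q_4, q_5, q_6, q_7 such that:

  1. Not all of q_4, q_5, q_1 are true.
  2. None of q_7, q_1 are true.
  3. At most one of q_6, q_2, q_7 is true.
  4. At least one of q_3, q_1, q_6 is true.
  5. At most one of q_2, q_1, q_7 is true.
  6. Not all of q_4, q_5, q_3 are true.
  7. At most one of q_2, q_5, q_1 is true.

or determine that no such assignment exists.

q_1: False, q_2: False, q_3: True, q_4: True, q_5: False, q_6: True, q_7: False

  (1) {q_4, q_5, q_1}: 1/3 true — not all ✓
  (2) {q_7, q_1}: 0 true — none ✓
  (3) {q_6, q_2, q_7}: 1 true — at most one ✓
  (4) {q_3, q_1, q_6}: 2 true — at least one ✓
  (5) {q_2, q_1, q_7}: 0 true — at most one ✓
  (6) {q_4, q_5, q_3}: 2/3 true — not all ✓
  (7) {q_2, q_5, q_1}: 0 true — at most one ✓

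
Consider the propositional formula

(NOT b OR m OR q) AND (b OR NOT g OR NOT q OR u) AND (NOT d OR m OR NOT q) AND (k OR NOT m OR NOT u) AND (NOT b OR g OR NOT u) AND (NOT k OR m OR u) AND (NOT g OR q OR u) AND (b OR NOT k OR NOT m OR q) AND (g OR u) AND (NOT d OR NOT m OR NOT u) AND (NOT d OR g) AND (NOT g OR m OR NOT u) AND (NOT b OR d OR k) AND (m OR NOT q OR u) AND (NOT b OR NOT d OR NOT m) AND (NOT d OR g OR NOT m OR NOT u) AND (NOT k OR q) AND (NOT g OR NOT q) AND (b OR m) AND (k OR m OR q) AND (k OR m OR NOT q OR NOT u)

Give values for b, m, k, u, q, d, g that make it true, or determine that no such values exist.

b=F, m=T, k=T, u=T, q=T, d=F, g=F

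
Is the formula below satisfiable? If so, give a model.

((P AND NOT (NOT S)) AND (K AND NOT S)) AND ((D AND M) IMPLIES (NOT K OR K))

The formula is unsatisfiable.

Case S = True: the conjunct NOT S is False.
Case S = False: the conjunct NOT (NOT S) becomes NOT (NOT False) = False.
Both cases fail — unsatisfiable.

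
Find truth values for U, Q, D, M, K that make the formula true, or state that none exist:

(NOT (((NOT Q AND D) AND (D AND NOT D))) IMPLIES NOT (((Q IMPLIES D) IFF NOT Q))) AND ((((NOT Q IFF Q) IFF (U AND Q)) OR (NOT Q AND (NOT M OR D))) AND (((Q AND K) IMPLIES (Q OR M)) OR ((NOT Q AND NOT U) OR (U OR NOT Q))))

U=F; Q=T; D=T; M=F; K=T

  NOT (((NOT Q AND D) AND (D AND NOT D))) IMPLIES NOT (((Q IMPLIES D) IFF NOT Q)) = True
    NOT (((NOT Q AND D) AND (D AND NOT D))) = True
      (NOT Q AND D) AND (D AND NOT D) = False
        NOT Q AND D = False
          NOT Q = False
        D AND NOT D = False
          NOT D = False
    NOT (((Q IMPLIES D) IFF NOT Q)) = True
      (Q IMPLIES D) IFF NOT Q = False
        Q IMPLIES D = True
        NOT Q = False
  (((NOT Q IFF Q) IFF (U AND Q)) OR (NOT Q AND (NOT M OR D))) AND (((Q AND K) IMPLIES (Q OR M)) OR ((NOT Q AND NOT U) OR (U OR NOT Q))) = True
    ((NOT Q IFF Q) IFF (U AND Q)) OR (NOT Q AND (NOT M OR D)) = True
      (NOT Q IFF Q) IFF (U AND Q) = True
        NOT Q IFF Q = False
          NOT Q = False
        U AND Q = False
      NOT Q AND (NOT M OR D) = False
        NOT Q = False
        NOT M OR D = True
          NOT M = True
    ((Q AND K) IMPLIES (Q OR M)) OR ((NOT Q AND NOT U) OR (U OR NOT Q)) = True
      (Q AND K) IMPLIES (Q OR M) = True
        Q AND K = True
        Q OR M = True
      (NOT Q AND NOT U) OR (U OR NOT Q) = False
        NOT Q AND NOT U = False
          NOT Q = False
          NOT U = True
        U OR NOT Q = False
          NOT Q = False
Both conjuncts True, so the formula holds.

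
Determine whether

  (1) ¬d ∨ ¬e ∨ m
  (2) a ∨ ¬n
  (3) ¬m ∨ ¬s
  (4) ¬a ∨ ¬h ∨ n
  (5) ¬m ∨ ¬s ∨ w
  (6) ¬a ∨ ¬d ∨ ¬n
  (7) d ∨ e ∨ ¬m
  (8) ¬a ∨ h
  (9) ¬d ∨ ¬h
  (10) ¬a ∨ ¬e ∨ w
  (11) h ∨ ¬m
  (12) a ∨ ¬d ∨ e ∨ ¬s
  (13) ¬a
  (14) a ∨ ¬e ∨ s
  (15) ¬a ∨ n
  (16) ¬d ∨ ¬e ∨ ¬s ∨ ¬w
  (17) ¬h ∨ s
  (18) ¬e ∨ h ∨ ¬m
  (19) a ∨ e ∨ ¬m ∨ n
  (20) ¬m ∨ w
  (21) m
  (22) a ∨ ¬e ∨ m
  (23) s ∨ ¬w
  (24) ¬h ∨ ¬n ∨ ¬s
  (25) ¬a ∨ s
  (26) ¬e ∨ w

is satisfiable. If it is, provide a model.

Unsatisfiable — no assignment works.

Case m = True:
  (¬m ∨ ¬s) forces s = False.
  (h ∨ ¬m) forces h = True.
  Clause (¬h ∨ s) is falsified — contradiction.
Case m = False:
  Clause (m) is falsified — contradiction.
Both cases fail, so the formula is unsatisfiable.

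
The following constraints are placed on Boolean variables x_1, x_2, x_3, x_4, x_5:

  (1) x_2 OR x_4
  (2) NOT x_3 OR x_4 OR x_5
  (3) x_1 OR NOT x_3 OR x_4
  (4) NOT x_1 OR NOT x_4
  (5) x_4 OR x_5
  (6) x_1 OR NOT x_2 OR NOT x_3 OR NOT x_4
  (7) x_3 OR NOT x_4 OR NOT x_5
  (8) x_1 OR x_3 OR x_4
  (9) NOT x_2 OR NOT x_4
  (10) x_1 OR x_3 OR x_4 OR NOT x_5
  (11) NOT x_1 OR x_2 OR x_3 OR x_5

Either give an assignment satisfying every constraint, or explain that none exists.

x_1: False, x_2: False, x_3: False, x_4: True, x_5: False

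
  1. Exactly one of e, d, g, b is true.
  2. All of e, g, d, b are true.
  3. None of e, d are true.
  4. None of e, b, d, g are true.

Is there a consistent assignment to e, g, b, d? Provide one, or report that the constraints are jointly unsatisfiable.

Case e = True:
  Constraint (3) is violated (e=T) — contradiction.
Case e = False:
  Constraint (2) is violated (e=F) — contradiction.
Both cases fail — unsatisfiable.

The formula is unsatisfiable.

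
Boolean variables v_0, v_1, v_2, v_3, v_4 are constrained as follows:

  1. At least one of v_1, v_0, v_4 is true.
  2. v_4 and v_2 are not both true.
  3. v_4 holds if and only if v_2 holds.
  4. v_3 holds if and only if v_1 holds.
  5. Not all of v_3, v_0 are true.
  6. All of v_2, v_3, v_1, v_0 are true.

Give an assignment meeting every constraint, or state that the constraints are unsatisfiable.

No satisfying assignment exists.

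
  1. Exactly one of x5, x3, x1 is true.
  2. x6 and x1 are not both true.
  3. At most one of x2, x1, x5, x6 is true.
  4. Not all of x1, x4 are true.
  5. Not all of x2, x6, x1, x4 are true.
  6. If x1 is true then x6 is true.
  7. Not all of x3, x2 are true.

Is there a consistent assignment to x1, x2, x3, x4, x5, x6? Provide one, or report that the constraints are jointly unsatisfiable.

x1=F, x2=F, x3=F, x4=F, x5=T, x6=F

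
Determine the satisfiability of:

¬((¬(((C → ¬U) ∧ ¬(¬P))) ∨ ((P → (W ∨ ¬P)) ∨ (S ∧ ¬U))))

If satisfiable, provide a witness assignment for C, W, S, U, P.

C: True, W: False, S: False, U: False, P: True

  ¬((¬(((C → ¬U) ∧ ¬(¬P))) ∨ ((P → (W ∨ ¬P)) ∨ (S ∧ ¬U)))) = True
    ¬(((C → ¬U) ∧ ¬(¬P))) ∨ ((P → (W ∨ ¬P)) ∨ (S ∧ ¬U)) = False
      ¬(((C → ¬U) ∧ ¬(¬P))) = False
        (C → ¬U) ∧ ¬(¬P) = True
          C → ¬U = True
            ¬U = True
          ¬(¬P) = True
            ¬P = False
      (P → (W ∨ ¬P)) ∨ (S ∧ ¬U) = False
        P → (W ∨ ¬P) = False
          W ∨ ¬P = False
            ¬P = False
        S ∧ ¬U = False
          ¬U = True
The formula evaluates to True.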